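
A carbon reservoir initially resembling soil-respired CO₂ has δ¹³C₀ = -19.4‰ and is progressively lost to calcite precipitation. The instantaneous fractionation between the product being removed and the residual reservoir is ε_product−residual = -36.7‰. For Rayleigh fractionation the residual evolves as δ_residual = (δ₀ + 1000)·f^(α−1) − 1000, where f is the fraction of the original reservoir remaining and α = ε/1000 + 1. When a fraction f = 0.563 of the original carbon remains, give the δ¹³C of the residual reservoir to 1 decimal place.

1.5‰

Rayleigh residual: δ_res = (δ₀ + 1000)·f^(α−1) − 1000
α = ε/1000 + 1 = 0.96330, so α − 1 = -0.03670
f^(α−1) = 0.563^(-0.03670) = 1.021307
δ_res = (-19.4 + 1000) × 1.021307 − 1000 = 1001.494 − 1000 = 1.49‰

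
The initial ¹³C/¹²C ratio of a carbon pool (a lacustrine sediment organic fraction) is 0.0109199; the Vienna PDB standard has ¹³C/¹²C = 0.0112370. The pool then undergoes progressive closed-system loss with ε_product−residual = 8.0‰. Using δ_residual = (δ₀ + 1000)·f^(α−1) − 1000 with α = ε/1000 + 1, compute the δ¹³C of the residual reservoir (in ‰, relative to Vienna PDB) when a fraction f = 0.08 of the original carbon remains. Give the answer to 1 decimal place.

δ₀ = (0.0109199/0.0112370 − 1)×1000 = (0.971781 − 1)×1000 = -28.219‰
α − 1 = ε/1000 = 0.0080
f^(α−1) = 0.08^(0.0080) = 0.979997
δ_res = (-28.219 + 1000) × 0.979997 − 1000 = 952.342 − 1000 = -47.66‰

-47.7‰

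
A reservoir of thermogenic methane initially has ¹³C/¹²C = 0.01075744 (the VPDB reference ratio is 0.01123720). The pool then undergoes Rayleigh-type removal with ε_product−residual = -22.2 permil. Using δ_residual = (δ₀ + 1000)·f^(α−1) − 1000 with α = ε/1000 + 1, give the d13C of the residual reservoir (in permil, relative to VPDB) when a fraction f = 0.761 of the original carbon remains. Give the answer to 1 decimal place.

δ₀ = (0.01075744/0.01123720 − 1)×1000 = (0.957306 − 1)×1000 = -42.694 permil
α − 1 = ε/1000 = -0.0222
f^(α−1) = 0.761^(-0.0222) = 1.006082
δ_res = (-42.694 + 1000) × 1.006082 − 1000 = 963.128 − 1000 = -36.87 permil

-36.9 permil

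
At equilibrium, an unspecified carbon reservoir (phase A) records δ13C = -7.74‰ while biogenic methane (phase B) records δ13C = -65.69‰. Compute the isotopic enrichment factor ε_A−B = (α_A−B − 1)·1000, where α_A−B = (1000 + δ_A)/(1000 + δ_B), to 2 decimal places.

62.02‰

α_A−B = (1000 + -7.74) / (1000 + -65.69) = 992.26 / 934.31 = 1.062024
ε_A−B = (1.062024 − 1) × 1000 = 62.024‰
(The approximation ε ≈ δ_A − δ_B would give 57.95‰.)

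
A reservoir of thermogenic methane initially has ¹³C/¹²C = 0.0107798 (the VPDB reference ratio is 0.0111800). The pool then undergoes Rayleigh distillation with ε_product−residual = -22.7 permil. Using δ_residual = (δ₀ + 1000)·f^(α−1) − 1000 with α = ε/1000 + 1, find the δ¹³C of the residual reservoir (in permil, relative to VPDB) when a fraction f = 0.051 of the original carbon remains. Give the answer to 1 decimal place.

31.6 permil

δ₀ = (0.0107798/0.0111800 − 1)×1000 = (0.964204 − 1)×1000 = -35.796 permil
α − 1 = ε/1000 = -0.0227
f^(α−1) = 0.051^(-0.0227) = 1.069888
δ_res = (-35.796 + 1000) × 1.069888 − 1000 = 1031.590 − 1000 = 31.59 permil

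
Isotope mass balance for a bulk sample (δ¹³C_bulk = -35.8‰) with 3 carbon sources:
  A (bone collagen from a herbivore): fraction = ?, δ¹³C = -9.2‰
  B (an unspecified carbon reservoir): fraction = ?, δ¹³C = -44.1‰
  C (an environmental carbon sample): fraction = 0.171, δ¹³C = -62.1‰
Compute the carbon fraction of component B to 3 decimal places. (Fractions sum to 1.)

0.503

Let f_B and f_A be the unknown fractions; fractions sum to 1 so f_B + f_A = 0.829.
Mass balance: Σ fᵢ·δᵢ = δ_bulk ⇒ f_B·(-44.1) + f_A·(-9.2) = -35.8 − (-10.619) = -25.181
Substitute f_A = 0.829 − f_B:
f_B·(-44.1 − -9.2) = -25.181 − 0.829×(-9.2) = -17.554
f_B = -17.554 / -34.9 = 0.5030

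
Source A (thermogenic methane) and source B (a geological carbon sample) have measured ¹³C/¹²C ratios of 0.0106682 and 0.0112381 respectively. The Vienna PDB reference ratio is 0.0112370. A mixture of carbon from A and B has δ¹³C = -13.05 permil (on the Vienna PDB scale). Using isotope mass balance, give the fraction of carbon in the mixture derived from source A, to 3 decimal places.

0.259

δ_A = (0.0106682/0.0112370 − 1)×1000 = (0.949382 − 1)×1000 = -50.618 permil
δ_B = (0.0112381/0.0112370 − 1)×1000 = (1.000098 − 1)×1000 = 0.098 permil
f_A = (δ_mix − δ_B)/(δ_A − δ_B) = (-13.05 − (0.098))/(-50.618 − (0.098))
f_A = -13.148 / -50.716 = 0.2592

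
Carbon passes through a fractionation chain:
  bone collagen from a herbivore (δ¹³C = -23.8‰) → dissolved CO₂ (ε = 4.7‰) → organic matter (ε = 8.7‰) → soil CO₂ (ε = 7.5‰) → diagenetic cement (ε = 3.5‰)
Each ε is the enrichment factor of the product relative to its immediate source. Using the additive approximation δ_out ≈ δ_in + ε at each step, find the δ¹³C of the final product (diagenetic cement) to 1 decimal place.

0.6‰

step 1: δ ≈ -23.8 + (4.7) = -19.1‰
step 2: δ ≈ -19.1 + (8.7) = -10.4‰
step 3: δ ≈ -10.4 + (7.5) = -2.9‰
step 4: δ ≈ -2.9 + (3.5) = 0.6‰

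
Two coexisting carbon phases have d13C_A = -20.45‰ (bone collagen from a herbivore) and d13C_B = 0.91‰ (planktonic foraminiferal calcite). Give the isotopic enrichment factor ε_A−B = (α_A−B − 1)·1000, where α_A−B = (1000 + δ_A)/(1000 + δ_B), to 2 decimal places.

-21.34‰

α_A−B = (1000 + -20.45) / (1000 + 0.91) = 979.55 / 1000.91 = 0.978659
ε_A−B = (0.978659 − 1) × 1000 = -21.341‰
(The approximation ε ≈ δ_A − δ_B would give -21.36‰.)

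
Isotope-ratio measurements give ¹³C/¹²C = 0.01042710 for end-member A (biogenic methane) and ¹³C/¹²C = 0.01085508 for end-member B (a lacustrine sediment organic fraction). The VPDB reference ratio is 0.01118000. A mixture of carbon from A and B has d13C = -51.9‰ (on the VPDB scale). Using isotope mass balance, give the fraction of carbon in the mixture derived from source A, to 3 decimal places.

0.597

δ_A = (0.01042710/0.01118000 − 1)×1000 = (0.932657 − 1)×1000 = -67.343‰
δ_B = (0.01085508/0.01118000 − 1)×1000 = (0.970937 − 1)×1000 = -29.063‰
f_A = (δ_mix − δ_B)/(δ_A − δ_B) = (-51.9 − (-29.063))/(-67.343 − (-29.063))
f_A = -22.837 / -38.281 = 0.5966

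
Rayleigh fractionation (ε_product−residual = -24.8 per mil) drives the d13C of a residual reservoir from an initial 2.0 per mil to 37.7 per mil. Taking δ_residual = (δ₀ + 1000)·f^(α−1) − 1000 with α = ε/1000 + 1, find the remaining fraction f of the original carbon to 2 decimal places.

α − 1 = ε/1000 = -0.0248
(δ_res + 1000)/(δ₀ + 1000) = (37.7 + 1000)/(2.0 + 1000) = 1037.7/1002.0 = 1.035629
f = 1.035629^(1/-0.0248) = exp(ln(1.035629)/-0.0248) = exp(0.03501/-0.0248)
f = exp(-1.4116) = 0.2437

0.24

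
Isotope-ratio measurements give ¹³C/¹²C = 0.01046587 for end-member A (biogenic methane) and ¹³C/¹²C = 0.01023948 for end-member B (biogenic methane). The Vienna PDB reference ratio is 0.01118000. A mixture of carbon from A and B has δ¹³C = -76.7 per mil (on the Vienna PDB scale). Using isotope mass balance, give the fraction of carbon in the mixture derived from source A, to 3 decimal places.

δ_A = (0.01046587/0.01118000 − 1)×1000 = (0.936124 − 1)×1000 = -63.876 per mil
δ_B = (0.01023948/0.01118000 − 1)×1000 = (0.915875 − 1)×1000 = -84.125 per mil
f_A = (δ_mix − δ_B)/(δ_A − δ_B) = (-76.7 − (-84.125))/(-63.876 − (-84.125))
f_A = 7.425 / 20.250 = 0.3667

0.367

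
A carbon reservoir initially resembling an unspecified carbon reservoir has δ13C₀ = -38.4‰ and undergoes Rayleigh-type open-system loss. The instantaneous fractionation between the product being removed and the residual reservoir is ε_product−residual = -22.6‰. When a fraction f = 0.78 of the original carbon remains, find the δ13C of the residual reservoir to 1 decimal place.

-33.0‰

Rayleigh residual: δ_res = (δ₀ + 1000)·f^(α−1) − 1000
α = ε/1000 + 1 = 0.97740, so α − 1 = -0.02260
f^(α−1) = 0.78^(-0.02260) = 1.005631
δ_res = (-38.4 + 1000) × 1.005631 − 1000 = 967.015 − 1000 = -32.99‰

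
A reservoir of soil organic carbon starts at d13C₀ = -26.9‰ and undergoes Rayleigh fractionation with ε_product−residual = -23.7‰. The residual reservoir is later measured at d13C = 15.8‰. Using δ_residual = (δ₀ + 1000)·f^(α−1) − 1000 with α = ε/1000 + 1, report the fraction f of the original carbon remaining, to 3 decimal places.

α − 1 = ε/1000 = -0.0237
(δ_res + 1000)/(δ₀ + 1000) = (15.8 + 1000)/(-26.9 + 1000) = 1015.8/973.1 = 1.043880
f = 1.043880^(1/-0.0237) = exp(ln(1.043880)/-0.0237) = exp(0.04294/-0.0237)
f = exp(-1.8120) = 0.1633

0.163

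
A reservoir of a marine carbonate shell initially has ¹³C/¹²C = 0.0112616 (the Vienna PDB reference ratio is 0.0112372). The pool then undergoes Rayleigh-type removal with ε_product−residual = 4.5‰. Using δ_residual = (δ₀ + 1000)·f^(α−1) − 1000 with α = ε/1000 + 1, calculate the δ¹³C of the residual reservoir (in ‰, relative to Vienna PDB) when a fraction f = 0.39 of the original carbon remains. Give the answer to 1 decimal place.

-2.1‰

δ₀ = (0.0112616/0.0112372 − 1)×1000 = (1.002171 − 1)×1000 = 2.171‰
α − 1 = ε/1000 = 0.0045
f^(α−1) = 0.39^(0.0045) = 0.995772
δ_res = (2.171 + 1000) × 0.995772 − 1000 = 997.934 − 1000 = -2.07‰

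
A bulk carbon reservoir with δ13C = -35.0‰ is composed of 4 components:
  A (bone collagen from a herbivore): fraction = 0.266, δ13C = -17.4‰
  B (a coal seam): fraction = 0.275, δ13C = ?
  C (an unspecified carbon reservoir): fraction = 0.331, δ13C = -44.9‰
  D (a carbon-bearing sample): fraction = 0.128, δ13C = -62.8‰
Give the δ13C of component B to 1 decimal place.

-27.2‰

Isotope mass balance: δ_bulk = Σ fᵢ·δᵢ.
-35.0 = 0.266×(-17.4) + 0.275×δ_B + 0.331×(-44.9) + 0.128×(-62.8)
0.275·δ_B = -35.0 − (-27.529) = -7.471
δ_B = -7.471 / 0.275 = -27.17‰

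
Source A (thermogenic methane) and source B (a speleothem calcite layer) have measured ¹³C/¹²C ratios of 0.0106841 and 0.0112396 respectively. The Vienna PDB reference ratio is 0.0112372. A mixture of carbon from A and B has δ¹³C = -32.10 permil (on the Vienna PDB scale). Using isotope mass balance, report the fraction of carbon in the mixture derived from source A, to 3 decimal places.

0.654

δ_A = (0.0106841/0.0112372 − 1)×1000 = (0.950780 − 1)×1000 = -49.220 permil
δ_B = (0.0112396/0.0112372 − 1)×1000 = (1.000214 − 1)×1000 = 0.214 permil
f_A = (δ_mix − δ_B)/(δ_A − δ_B) = (-32.10 − (0.214))/(-49.220 − (0.214))
f_A = -32.314 / -49.434 = 0.6537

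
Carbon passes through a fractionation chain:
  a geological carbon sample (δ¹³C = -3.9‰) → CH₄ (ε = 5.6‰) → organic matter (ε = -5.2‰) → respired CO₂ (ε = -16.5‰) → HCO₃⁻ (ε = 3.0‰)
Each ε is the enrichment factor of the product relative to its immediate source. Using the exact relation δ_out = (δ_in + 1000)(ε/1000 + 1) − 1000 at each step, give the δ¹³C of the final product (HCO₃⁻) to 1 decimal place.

step 1: δ = (-3.90 + 1000)·(5.6/1000 + 1) − 1000 = 1.68‰
step 2: δ = (1.68 + 1000)·(-5.2/1000 + 1) − 1000 = -3.53‰
step 3: δ = (-3.53 + 1000)·(-16.5/1000 + 1) − 1000 = -19.97‰
step 4: δ = (-19.97 + 1000)·(3.0/1000 + 1) − 1000 = -17.03‰

-17.0‰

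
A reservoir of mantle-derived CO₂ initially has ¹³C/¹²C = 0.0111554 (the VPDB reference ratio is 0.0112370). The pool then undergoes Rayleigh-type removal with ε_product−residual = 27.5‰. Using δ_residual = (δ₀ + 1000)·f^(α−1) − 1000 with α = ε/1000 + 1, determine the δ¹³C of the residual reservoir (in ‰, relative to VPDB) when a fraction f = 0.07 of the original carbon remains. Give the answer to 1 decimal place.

-77.3‰

δ₀ = (0.0111554/0.0112370 − 1)×1000 = (0.992738 − 1)×1000 = -7.262‰
α − 1 = ε/1000 = 0.0275
f^(α−1) = 0.07^(0.0275) = 0.929480
δ_res = (-7.262 + 1000) × 0.929480 − 1000 = 922.731 − 1000 = -77.27‰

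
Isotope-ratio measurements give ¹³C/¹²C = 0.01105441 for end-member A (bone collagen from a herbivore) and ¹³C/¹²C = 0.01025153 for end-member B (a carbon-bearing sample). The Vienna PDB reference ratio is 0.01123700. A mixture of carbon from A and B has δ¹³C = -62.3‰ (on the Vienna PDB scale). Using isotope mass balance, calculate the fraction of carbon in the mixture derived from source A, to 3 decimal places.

0.355

δ_A = (0.01105441/0.01123700 − 1)×1000 = (0.983751 − 1)×1000 = -16.249‰
δ_B = (0.01025153/0.01123700 − 1)×1000 = (0.912301 − 1)×1000 = -87.699‰
f_A = (δ_mix − δ_B)/(δ_A − δ_B) = (-62.3 − (-87.699))/(-16.249 − (-87.699))
f_A = 25.399 / 71.450 = 0.3555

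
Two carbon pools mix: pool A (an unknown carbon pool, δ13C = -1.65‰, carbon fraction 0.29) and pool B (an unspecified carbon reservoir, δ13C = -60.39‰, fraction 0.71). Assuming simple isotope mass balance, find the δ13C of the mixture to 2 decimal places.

δ_mix = f_A·δ_A + f_B·δ_B
δ_mix = 0.29 × (-1.65) + 0.71 × (-60.39)
δ_mix = -0.478 + -42.877 = -43.355‰

-43.36‰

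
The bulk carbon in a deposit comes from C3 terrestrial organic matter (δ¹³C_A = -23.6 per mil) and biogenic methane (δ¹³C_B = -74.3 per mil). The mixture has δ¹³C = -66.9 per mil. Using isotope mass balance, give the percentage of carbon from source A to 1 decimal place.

δ_mix = f_A·δ_A + (1 − f_A)·δ_B  ⇒  f_A = (δ_mix − δ_B)/(δ_A − δ_B)
f_A = (-66.9 − (-74.3)) / (-23.6 − (-74.3))
f_A = 7.4 / 50.7 = 0.1460

14.6%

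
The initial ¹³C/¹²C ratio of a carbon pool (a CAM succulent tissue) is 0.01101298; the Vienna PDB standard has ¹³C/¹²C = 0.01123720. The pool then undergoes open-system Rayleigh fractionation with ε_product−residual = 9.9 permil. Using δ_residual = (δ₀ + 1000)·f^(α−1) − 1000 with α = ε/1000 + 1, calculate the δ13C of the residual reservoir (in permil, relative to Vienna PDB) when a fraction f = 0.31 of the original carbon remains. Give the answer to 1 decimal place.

-31.3 permil

δ₀ = (0.01101298/0.01123720 − 1)×1000 = (0.980047 − 1)×1000 = -19.953 permil
α − 1 = ε/1000 = 0.0099
f^(α−1) = 0.31^(0.0099) = 0.988472
δ_res = (-19.953 + 1000) × 0.988472 − 1000 = 968.749 − 1000 = -31.25 permil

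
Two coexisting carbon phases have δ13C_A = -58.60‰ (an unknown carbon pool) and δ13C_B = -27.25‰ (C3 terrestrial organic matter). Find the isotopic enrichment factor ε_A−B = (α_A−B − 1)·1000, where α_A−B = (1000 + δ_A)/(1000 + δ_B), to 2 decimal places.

α_A−B = (1000 + -58.60) / (1000 + -27.25) = 941.40 / 972.75 = 0.967772
ε_A−B = (0.967772 − 1) × 1000 = -32.228‰
(The approximation ε ≈ δ_A − δ_B would give -31.35‰.)

-32.23‰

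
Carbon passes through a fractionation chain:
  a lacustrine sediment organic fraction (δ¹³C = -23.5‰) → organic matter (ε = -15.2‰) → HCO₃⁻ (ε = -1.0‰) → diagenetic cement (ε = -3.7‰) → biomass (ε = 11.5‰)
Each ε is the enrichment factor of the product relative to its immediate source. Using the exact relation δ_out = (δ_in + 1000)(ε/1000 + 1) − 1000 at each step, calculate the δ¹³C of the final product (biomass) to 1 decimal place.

step 1: δ = (-23.50 + 1000)·(-15.2/1000 + 1) − 1000 = -38.34‰
step 2: δ = (-38.34 + 1000)·(-1.0/1000 + 1) − 1000 = -39.30‰
step 3: δ = (-39.30 + 1000)·(-3.7/1000 + 1) − 1000 = -42.86‰
step 4: δ = (-42.86 + 1000)·(11.5/1000 + 1) − 1000 = -31.85‰

-31.9‰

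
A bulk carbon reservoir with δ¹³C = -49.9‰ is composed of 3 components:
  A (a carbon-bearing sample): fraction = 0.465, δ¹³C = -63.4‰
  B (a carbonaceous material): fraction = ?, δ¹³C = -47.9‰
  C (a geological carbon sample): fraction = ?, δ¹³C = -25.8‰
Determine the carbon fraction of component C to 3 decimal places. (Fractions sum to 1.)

Let f_C and f_B be the unknown fractions; fractions sum to 1 so f_C + f_B = 0.535.
Mass balance: Σ fᵢ·δᵢ = δ_bulk ⇒ f_C·(-25.8) + f_B·(-47.9) = -49.9 − (-29.481) = -20.419
Substitute f_B = 0.535 − f_C:
f_C·(-25.8 − -47.9) = -20.419 − 0.535×(-47.9) = 5.208
f_C = 5.208 / 22.1 = 0.2356

0.236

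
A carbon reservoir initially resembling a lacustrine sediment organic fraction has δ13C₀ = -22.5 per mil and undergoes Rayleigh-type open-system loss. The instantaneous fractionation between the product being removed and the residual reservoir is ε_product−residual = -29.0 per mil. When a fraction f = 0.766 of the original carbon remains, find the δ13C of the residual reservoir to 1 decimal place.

Rayleigh residual: δ_res = (δ₀ + 1000)·f^(α−1) − 1000
α = ε/1000 + 1 = 0.97100, so α − 1 = -0.02900
f^(α−1) = 0.766^(-0.02900) = 1.007761
δ_res = (-22.5 + 1000) × 1.007761 − 1000 = 985.086 − 1000 = -14.91 per mil

-14.9 per mil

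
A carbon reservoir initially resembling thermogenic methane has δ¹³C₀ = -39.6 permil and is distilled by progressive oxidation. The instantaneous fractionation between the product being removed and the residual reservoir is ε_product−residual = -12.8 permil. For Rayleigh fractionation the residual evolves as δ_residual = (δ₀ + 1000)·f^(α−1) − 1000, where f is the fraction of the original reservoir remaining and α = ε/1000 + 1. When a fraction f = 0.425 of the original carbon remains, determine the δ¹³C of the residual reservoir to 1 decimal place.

-29.0 permil

Rayleigh residual: δ_res = (δ₀ + 1000)·f^(α−1) − 1000
α = ε/1000 + 1 = 0.98720, so α − 1 = -0.01280
f^(α−1) = 0.425^(-0.01280) = 1.011013
δ_res = (-39.6 + 1000) × 1.011013 − 1000 = 970.977 − 1000 = -29.02 permil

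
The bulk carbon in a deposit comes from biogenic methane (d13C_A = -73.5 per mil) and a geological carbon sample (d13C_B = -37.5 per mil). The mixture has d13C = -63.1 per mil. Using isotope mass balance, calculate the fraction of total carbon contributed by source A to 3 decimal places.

0.711

δ_mix = f_A·δ_A + (1 − f_A)·δ_B  ⇒  f_A = (δ_mix − δ_B)/(δ_A − δ_B)
f_A = (-63.1 − (-37.5)) / (-73.5 − (-37.5))
f_A = -25.6 / -36.0 = 0.7111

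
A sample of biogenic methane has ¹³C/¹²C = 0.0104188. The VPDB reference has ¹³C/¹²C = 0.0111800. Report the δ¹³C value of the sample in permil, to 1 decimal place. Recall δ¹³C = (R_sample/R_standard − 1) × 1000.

δ¹³C = (R_sample / R_standard − 1) × 1000
R_sample / R_standard = 0.0104188 / 0.0111800 = 0.931914
δ¹³C = (0.931914 − 1) × 1000 = -68.09 permil

-68.1 permil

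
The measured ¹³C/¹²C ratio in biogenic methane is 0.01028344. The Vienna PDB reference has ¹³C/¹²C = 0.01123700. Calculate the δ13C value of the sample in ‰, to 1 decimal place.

δ13C = (R_sample / R_standard − 1) × 1000
R_sample / R_standard = 0.01028344 / 0.01123700 = 0.915141
δ13C = (0.915141 − 1) × 1000 = -84.86‰

-84.9‰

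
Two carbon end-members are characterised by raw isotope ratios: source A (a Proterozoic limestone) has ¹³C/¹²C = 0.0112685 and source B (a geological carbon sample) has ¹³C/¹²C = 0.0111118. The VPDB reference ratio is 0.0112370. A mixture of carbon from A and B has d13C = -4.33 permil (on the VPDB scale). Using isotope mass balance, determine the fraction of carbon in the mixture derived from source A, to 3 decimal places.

δ_A = (0.0112685/0.0112370 − 1)×1000 = (1.002803 − 1)×1000 = 2.803 permil
δ_B = (0.0111118/0.0112370 − 1)×1000 = (0.988858 − 1)×1000 = -11.142 permil
f_A = (δ_mix − δ_B)/(δ_A − δ_B) = (-4.33 − (-11.142))/(2.803 − (-11.142))
f_A = 6.812 / 13.945 = 0.4885

0.488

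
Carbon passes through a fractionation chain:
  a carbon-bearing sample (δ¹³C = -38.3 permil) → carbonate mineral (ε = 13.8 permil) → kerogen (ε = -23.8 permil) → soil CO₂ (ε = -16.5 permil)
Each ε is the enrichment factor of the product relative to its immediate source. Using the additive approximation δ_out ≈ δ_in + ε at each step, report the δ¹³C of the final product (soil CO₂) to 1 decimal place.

-64.8 permil

step 1: δ ≈ -38.3 + (13.8) = -24.5 permil
step 2: δ ≈ -24.5 + (-23.8) = -48.3 permil
step 3: δ ≈ -48.3 + (-16.5) = -64.8 permil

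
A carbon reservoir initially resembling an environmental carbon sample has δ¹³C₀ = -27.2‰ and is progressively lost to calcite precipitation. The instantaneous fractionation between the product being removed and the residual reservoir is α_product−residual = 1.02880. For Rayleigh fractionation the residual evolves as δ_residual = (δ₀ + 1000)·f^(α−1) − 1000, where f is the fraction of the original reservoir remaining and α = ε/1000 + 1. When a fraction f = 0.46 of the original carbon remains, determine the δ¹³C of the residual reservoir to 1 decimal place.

Rayleigh residual: δ_res = (δ₀ + 1000)·f^(α−1) − 1000
α − 1 = 0.02880
f^(α−1) = 0.46^(0.02880) = 0.977884
δ_res = (-27.2 + 1000) × 0.977884 − 1000 = 951.286 − 1000 = -48.71‰

-48.7‰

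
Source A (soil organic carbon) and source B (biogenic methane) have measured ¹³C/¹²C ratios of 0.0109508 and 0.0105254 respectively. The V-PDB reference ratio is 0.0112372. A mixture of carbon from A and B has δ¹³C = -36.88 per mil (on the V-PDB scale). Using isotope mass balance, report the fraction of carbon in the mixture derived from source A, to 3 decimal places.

0.699

δ_A = (0.0109508/0.0112372 − 1)×1000 = (0.974513 − 1)×1000 = -25.487 per mil
δ_B = (0.0105254/0.0112372 − 1)×1000 = (0.936657 − 1)×1000 = -63.343 per mil
f_A = (δ_mix − δ_B)/(δ_A − δ_B) = (-36.88 − (-63.343))/(-25.487 − (-63.343))
f_A = 26.463 / 37.856 = 0.6990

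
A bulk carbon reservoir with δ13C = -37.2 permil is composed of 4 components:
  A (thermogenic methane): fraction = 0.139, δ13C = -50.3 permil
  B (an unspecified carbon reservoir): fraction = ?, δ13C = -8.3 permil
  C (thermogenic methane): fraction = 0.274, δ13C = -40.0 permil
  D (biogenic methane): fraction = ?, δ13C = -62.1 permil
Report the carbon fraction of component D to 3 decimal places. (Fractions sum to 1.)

0.267

Let f_D and f_B be the unknown fractions; fractions sum to 1 so f_D + f_B = 0.587.
Mass balance: Σ fᵢ·δᵢ = δ_bulk ⇒ f_D·(-62.1) + f_B·(-8.3) = -37.2 − (-17.952) = -19.248
Substitute f_B = 0.587 − f_D:
f_D·(-62.1 − -8.3) = -19.248 − 0.587×(-8.3) = -14.376
f_D = -14.376 / -53.8 = 0.2672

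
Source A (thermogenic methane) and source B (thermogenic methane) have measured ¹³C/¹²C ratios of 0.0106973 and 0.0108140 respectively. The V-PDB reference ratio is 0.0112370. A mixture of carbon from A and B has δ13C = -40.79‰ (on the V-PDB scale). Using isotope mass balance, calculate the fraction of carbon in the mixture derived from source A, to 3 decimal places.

δ_A = (0.0106973/0.0112370 − 1)×1000 = (0.951971 − 1)×1000 = -48.029‰
δ_B = (0.0108140/0.0112370 − 1)×1000 = (0.962357 − 1)×1000 = -37.643‰
f_A = (δ_mix − δ_B)/(δ_A − δ_B) = (-40.79 − (-37.643))/(-48.029 − (-37.643))
f_A = -3.147 / -10.385 = 0.3030

0.303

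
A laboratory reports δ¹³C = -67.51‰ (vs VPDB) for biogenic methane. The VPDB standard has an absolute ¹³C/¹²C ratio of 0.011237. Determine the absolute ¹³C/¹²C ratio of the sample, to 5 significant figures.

R_sample = R_standard × (δ¹³C/1000 + 1)
R_sample = 0.011237 × (-67.51/1000 + 1) = 0.011237 × 0.932490
R_sample = 0.0104784

0.010478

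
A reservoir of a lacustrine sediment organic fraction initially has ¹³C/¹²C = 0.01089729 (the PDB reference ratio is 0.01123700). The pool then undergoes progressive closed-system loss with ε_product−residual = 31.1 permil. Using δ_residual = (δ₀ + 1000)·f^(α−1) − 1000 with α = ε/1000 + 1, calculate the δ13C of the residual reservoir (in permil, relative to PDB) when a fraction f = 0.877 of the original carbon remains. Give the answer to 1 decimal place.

δ₀ = (0.01089729/0.01123700 − 1)×1000 = (0.969769 − 1)×1000 = -30.231 permil
α − 1 = ε/1000 = 0.0311
f^(α−1) = 0.877^(0.0311) = 0.995926
δ_res = (-30.231 + 1000) × 0.995926 − 1000 = 965.818 − 1000 = -34.18 permil

-34.2 permil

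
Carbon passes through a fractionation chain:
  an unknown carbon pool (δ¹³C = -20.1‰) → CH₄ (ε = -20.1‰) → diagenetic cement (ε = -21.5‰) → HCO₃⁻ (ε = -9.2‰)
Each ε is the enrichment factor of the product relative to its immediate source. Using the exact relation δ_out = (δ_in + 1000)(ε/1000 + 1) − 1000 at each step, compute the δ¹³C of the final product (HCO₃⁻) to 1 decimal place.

-69.1‰

step 1: δ = (-20.10 + 1000)·(-20.1/1000 + 1) − 1000 = -39.80‰
step 2: δ = (-39.80 + 1000)·(-21.5/1000 + 1) − 1000 = -60.44‰
step 3: δ = (-60.44 + 1000)·(-9.2/1000 + 1) − 1000 = -69.08‰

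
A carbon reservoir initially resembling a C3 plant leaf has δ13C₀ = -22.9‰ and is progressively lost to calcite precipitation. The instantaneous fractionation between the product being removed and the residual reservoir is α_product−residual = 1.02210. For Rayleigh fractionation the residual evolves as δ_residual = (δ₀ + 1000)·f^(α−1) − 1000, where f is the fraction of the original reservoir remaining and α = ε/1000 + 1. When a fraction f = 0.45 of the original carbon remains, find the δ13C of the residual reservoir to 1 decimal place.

-40.0‰

Rayleigh residual: δ_res = (δ₀ + 1000)·f^(α−1) − 1000
α − 1 = 0.02210
f^(α−1) = 0.45^(0.02210) = 0.982508
δ_res = (-22.9 + 1000) × 0.982508 − 1000 = 960.008 − 1000 = -39.99‰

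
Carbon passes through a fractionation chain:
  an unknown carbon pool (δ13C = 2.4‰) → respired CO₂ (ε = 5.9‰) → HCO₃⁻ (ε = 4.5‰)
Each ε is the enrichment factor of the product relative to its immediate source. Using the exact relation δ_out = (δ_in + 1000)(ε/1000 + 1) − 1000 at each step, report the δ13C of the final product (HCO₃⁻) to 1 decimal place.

12.9‰

step 1: δ = (2.40 + 1000)·(5.9/1000 + 1) − 1000 = 8.31‰
step 2: δ = (8.31 + 1000)·(4.5/1000 + 1) − 1000 = 12.85‰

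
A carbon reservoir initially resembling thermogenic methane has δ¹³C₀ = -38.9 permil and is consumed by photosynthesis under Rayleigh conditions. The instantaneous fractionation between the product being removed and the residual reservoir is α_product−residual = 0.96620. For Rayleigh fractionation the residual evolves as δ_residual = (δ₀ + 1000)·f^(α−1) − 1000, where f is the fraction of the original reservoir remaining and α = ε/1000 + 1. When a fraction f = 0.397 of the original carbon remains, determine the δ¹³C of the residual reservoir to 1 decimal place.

-8.4 permil

Rayleigh residual: δ_res = (δ₀ + 1000)·f^(α−1) − 1000
α − 1 = -0.03380
f^(α−1) = 0.397^(-0.03380) = 1.031718
δ_res = (-38.9 + 1000) × 1.031718 − 1000 = 991.584 − 1000 = -8.42 permil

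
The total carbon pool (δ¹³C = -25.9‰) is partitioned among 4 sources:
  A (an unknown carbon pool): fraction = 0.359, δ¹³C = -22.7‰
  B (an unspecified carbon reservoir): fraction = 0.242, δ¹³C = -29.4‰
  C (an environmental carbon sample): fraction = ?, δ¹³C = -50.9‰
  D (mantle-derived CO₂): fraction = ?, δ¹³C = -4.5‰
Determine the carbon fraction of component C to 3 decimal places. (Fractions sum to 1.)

0.191

Let f_C and f_D be the unknown fractions; fractions sum to 1 so f_C + f_D = 0.399.
Mass balance: Σ fᵢ·δᵢ = δ_bulk ⇒ f_C·(-50.9) + f_D·(-4.5) = -25.9 − (-15.264) = -10.636
Substitute f_D = 0.399 − f_C:
f_C·(-50.9 − -4.5) = -10.636 − 0.399×(-4.5) = -8.840
f_C = -8.840 / -46.4 = 0.1905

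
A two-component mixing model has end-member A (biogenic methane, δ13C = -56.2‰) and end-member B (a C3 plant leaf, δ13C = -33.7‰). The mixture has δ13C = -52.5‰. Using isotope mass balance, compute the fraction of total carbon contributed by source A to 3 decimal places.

0.836

δ_mix = f_A·δ_A + (1 − f_A)·δ_B  ⇒  f_A = (δ_mix − δ_B)/(δ_A − δ_B)
f_A = (-52.5 − (-33.7)) / (-56.2 − (-33.7))
f_A = -18.8 / -22.5 = 0.8356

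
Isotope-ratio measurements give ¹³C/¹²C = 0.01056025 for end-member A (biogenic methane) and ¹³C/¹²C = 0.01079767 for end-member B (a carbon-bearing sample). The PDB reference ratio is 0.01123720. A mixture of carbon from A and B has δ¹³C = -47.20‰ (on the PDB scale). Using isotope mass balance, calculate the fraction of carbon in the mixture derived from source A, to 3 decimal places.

0.383

δ_A = (0.01056025/0.01123720 − 1)×1000 = (0.939758 − 1)×1000 = -60.242‰
δ_B = (0.01079767/0.01123720 − 1)×1000 = (0.960886 − 1)×1000 = -39.114‰
f_A = (δ_mix − δ_B)/(δ_A − δ_B) = (-47.20 − (-39.114))/(-60.242 − (-39.114))
f_A = -8.086 / -21.128 = 0.3827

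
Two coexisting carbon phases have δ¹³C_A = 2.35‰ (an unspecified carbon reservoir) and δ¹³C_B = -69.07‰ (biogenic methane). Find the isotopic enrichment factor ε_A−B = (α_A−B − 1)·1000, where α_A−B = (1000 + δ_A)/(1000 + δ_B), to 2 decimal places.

α_A−B = (1000 + 2.35) / (1000 + -69.07) = 1002.35 / 930.93 = 1.076719
ε_A−B = (1.076719 − 1) × 1000 = 76.719‰
(The approximation ε ≈ δ_A − δ_B would give 71.42‰.)

76.72‰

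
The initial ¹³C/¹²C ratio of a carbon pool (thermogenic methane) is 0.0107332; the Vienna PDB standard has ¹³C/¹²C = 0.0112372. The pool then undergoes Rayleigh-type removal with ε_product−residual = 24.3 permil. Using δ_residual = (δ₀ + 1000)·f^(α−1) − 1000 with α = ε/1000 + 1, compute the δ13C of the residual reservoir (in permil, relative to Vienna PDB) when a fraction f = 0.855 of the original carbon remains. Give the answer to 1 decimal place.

δ₀ = (0.0107332/0.0112372 − 1)×1000 = (0.955149 − 1)×1000 = -44.851 permil
α − 1 = ε/1000 = 0.0243
f^(α−1) = 0.855^(0.0243) = 0.996201
δ_res = (-44.851 + 1000) × 0.996201 − 1000 = 951.520 − 1000 = -48.48 permil

-48.5 permil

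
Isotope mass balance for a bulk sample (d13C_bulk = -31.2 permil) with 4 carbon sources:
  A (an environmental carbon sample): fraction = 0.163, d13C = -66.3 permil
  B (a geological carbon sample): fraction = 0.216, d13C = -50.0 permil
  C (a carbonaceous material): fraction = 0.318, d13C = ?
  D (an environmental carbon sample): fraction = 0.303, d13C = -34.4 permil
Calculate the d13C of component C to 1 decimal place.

2.6 permil

Isotope mass balance: δ_bulk = Σ fᵢ·δᵢ.
-31.2 = 0.163×(-66.3) + 0.216×(-50.0) + 0.318×δ_C + 0.303×(-34.4)
0.318·δ_C = -31.2 − (-32.030) = 0.830
δ_C = 0.830 / 0.318 = 2.61 permil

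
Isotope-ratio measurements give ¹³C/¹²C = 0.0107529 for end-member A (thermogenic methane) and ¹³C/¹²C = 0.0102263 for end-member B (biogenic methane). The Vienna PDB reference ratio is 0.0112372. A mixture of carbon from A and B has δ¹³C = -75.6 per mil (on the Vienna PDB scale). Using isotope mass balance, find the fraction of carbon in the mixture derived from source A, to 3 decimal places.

δ_A = (0.0107529/0.0112372 − 1)×1000 = (0.956902 − 1)×1000 = -43.098 per mil
δ_B = (0.0102263/0.0112372 − 1)×1000 = (0.910040 − 1)×1000 = -89.960 per mil
f_A = (δ_mix − δ_B)/(δ_A − δ_B) = (-75.6 − (-89.960))/(-43.098 − (-89.960))
f_A = 14.360 / 46.862 = 0.3064

0.306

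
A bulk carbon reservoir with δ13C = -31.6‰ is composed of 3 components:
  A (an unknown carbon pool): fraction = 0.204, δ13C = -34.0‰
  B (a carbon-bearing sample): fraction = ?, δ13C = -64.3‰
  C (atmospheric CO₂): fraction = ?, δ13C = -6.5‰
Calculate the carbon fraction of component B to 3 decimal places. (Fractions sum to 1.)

Let f_B and f_C be the unknown fractions; fractions sum to 1 so f_B + f_C = 0.796.
Mass balance: Σ fᵢ·δᵢ = δ_bulk ⇒ f_B·(-64.3) + f_C·(-6.5) = -31.6 − (-6.936) = -24.664
Substitute f_C = 0.796 − f_B:
f_B·(-64.3 − -6.5) = -24.664 − 0.796×(-6.5) = -19.490
f_B = -19.490 / -57.8 = 0.3372

0.337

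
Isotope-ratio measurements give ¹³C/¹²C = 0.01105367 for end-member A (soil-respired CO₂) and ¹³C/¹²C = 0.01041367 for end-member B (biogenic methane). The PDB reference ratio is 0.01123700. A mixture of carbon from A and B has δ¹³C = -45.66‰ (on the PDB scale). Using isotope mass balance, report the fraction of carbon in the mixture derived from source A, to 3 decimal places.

0.485

δ_A = (0.01105367/0.01123700 − 1)×1000 = (0.983685 − 1)×1000 = -16.315‰
δ_B = (0.01041367/0.01123700 − 1)×1000 = (0.926730 − 1)×1000 = -73.270‰
f_A = (δ_mix − δ_B)/(δ_A − δ_B) = (-45.66 − (-73.270))/(-16.315 − (-73.270))
f_A = 27.610 / 56.955 = 0.4848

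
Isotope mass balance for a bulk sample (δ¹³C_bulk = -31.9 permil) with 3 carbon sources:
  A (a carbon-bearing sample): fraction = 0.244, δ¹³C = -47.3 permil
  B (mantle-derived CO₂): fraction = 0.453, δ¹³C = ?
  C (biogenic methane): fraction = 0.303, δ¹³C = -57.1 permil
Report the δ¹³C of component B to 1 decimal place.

-6.7 permil

Isotope mass balance: δ_bulk = Σ fᵢ·δᵢ.
-31.9 = 0.244×(-47.3) + 0.453×δ_B + 0.303×(-57.1)
0.453·δ_B = -31.9 − (-28.843) = -3.057
δ_B = -3.057 / 0.453 = -6.75 permil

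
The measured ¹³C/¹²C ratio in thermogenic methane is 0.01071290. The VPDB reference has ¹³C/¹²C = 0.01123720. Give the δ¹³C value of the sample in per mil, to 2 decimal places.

δ¹³C = (R_sample / R_standard − 1) × 1000
R_sample / R_standard = 0.01071290 / 0.01123720 = 0.953342
δ¹³C = (0.953342 − 1) × 1000 = -46.658 per mil

-46.66 per mil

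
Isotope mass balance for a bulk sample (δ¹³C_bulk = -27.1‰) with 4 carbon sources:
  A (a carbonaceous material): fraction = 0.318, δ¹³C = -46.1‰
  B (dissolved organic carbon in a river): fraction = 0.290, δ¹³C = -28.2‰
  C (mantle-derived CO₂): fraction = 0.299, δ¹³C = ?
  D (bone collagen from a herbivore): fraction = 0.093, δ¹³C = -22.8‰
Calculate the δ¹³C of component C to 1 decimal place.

Isotope mass balance: δ_bulk = Σ fᵢ·δᵢ.
-27.1 = 0.318×(-46.1) + 0.290×(-28.2) + 0.299×δ_C + 0.093×(-22.8)
0.299·δ_C = -27.1 − (-24.958) = -2.142
δ_C = -2.142 / 0.299 = -7.16‰

-7.2‰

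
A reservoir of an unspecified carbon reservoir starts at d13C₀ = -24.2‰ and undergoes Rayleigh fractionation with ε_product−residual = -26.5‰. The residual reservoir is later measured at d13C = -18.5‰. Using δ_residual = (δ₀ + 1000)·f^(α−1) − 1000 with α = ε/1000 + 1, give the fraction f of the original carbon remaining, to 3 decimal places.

0.803

α − 1 = ε/1000 = -0.0265
(δ_res + 1000)/(δ₀ + 1000) = (-18.5 + 1000)/(-24.2 + 1000) = 981.5/975.8 = 1.005841
f = 1.005841^(1/-0.0265) = exp(ln(1.005841)/-0.0265) = exp(0.00582/-0.0265)
f = exp(-0.2198) = 0.8027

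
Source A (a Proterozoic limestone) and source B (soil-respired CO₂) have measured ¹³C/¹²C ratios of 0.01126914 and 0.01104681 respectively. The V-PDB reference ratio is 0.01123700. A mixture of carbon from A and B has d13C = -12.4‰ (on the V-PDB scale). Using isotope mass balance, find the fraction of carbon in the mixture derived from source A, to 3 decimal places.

0.229

δ_A = (0.01126914/0.01123700 − 1)×1000 = (1.002860 − 1)×1000 = 2.860‰
δ_B = (0.01104681/0.01123700 − 1)×1000 = (0.983075 − 1)×1000 = -16.925‰
f_A = (δ_mix − δ_B)/(δ_A − δ_B) = (-12.4 − (-16.925))/(2.860 − (-16.925))
f_A = 4.525 / 19.786 = 0.2287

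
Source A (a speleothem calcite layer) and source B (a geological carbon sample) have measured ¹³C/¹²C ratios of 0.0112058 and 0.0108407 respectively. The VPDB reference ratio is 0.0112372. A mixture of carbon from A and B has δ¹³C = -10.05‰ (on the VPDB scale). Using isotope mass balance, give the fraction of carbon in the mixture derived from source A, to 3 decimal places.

δ_A = (0.0112058/0.0112372 − 1)×1000 = (0.997206 − 1)×1000 = -2.794‰
δ_B = (0.0108407/0.0112372 − 1)×1000 = (0.964715 − 1)×1000 = -35.285‰
f_A = (δ_mix − δ_B)/(δ_A − δ_B) = (-10.05 − (-35.285))/(-2.794 − (-35.285))
f_A = 25.235 / 32.490 = 0.7767

0.777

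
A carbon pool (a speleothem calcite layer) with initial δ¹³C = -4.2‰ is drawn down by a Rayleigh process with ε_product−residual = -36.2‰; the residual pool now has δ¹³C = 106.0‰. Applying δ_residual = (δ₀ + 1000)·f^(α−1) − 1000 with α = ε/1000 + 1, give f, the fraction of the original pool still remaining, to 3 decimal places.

α − 1 = ε/1000 = -0.0362
(δ_res + 1000)/(δ₀ + 1000) = (106.0 + 1000)/(-4.2 + 1000) = 1106.0/995.8 = 1.110665
f = 1.110665^(1/-0.0362) = exp(ln(1.110665)/-0.0362) = exp(0.10496/-0.0362)
f = exp(-2.8994) = 0.0551

0.055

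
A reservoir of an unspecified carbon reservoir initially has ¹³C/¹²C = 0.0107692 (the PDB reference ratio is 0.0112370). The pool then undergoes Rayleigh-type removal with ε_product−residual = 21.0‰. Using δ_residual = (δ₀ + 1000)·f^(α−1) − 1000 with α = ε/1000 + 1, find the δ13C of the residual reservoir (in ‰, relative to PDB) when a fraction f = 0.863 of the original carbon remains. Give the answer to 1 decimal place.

δ₀ = (0.0107692/0.0112370 − 1)×1000 = (0.958370 − 1)×1000 = -41.630‰
α − 1 = ε/1000 = 0.0210
f^(α−1) = 0.863^(0.0210) = 0.996911
δ_res = (-41.630 + 1000) × 0.996911 − 1000 = 955.409 − 1000 = -44.59‰

-44.6‰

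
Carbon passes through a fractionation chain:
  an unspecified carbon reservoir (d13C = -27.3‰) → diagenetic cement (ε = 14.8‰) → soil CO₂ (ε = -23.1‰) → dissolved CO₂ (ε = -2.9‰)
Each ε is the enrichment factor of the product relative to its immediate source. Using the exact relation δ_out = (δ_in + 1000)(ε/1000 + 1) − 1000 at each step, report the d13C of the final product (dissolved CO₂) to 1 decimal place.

step 1: δ = (-27.30 + 1000)·(14.8/1000 + 1) − 1000 = -12.90‰
step 2: δ = (-12.90 + 1000)·(-23.1/1000 + 1) − 1000 = -35.71‰
step 3: δ = (-35.71 + 1000)·(-2.9/1000 + 1) − 1000 = -38.50‰

-38.5‰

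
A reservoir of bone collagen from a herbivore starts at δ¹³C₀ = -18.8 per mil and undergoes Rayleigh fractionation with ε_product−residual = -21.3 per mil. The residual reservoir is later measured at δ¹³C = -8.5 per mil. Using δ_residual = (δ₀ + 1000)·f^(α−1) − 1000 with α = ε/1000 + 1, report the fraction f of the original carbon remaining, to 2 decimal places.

0.61

α − 1 = ε/1000 = -0.0213
(δ_res + 1000)/(δ₀ + 1000) = (-8.5 + 1000)/(-18.8 + 1000) = 991.5/981.2 = 1.010497
f = 1.010497^(1/-0.0213) = exp(ln(1.010497)/-0.0213) = exp(0.01044/-0.0213)
f = exp(-0.4903) = 0.6125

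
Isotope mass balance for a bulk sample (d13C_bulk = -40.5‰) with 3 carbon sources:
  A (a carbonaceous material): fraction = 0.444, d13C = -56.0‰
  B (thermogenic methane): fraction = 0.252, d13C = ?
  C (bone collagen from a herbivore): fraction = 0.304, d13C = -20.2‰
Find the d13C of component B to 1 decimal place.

-37.7‰

Isotope mass balance: δ_bulk = Σ fᵢ·δᵢ.
-40.5 = 0.444×(-56.0) + 0.252×δ_B + 0.304×(-20.2)
0.252·δ_B = -40.5 − (-31.005) = -9.495
δ_B = -9.495 / 0.252 = -37.68‰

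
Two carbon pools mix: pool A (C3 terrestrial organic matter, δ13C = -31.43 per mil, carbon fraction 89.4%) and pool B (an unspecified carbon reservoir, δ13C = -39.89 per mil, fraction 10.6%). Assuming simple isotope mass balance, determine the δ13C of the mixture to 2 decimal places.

-32.33 per mil

δ_mix = f_A·δ_A + f_B·δ_B
δ_mix = 0.894 × (-31.43) + 0.106 × (-39.89)
δ_mix = -28.098 + -4.228 = -32.327 per mil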